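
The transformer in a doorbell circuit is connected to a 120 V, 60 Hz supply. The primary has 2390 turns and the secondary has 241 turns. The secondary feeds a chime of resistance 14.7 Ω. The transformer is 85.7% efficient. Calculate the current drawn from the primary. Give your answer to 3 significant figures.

V_s = 120 × 241/2390 = 12.100 V.
I_s = V_s/R = 12.100/14.7 = 0.82316 A.
P_out = V_s I_s = 12.100 × 0.82316 = 9.9606 W.
P_in = P_out/η = 9.9606/0.857 = 11.623 W.
I_p = P_in/V_p = 11.623/120 = 0.0969 A.

I_p ≈ 0.0969 A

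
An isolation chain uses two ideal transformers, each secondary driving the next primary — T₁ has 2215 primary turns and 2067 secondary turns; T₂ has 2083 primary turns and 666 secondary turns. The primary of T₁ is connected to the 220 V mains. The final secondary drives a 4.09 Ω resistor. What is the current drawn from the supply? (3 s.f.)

Secondary of T₁: V = 220.00 × 2067/2215 = 205.30 V.
Secondary of T₂: V = 205.30 × 666/2083 = 65.641 V.
I_load = 65.641/4.09 = 16.049 A, so P_out = 65.641 × 16.049 = 1053.5 W.
All ideal ⇒ P_in = P_out, so I_supply = 1053.5/220 = 4.79 A.

I_supply ≈ 4.79 A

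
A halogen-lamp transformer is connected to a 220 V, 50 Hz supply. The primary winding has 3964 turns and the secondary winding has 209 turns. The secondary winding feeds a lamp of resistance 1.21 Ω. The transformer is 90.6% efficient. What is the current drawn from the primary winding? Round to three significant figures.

I_p ≈ 0.558 A

V_s = 220 × 209/3964 = 11.599 V.
I_s = V_s/R = 11.599/1.21 = 9.5863 A.
P_out = V_s I_s = 11.599 × 9.5863 = 111.20 W.
P_in = P_out/η = 111.20/0.906 = 122.73 W.
I_p = P_in/V_p = 122.73/220 = 0.558 A.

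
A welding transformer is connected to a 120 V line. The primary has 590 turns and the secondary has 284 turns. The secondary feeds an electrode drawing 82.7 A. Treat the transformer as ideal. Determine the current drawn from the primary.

I_p ≈ 39.8 A

For an ideal transformer I_p N_p = I_s N_s, so I_p = 82.7 × 284/590 = 39.8 A.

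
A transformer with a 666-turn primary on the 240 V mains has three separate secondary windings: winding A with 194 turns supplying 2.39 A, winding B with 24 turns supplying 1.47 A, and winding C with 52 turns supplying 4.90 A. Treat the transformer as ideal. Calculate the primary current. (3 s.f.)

I_p ≈ 1.13 A

V_A = 240 × 194/666 = 69.910 V; V_B = 240 × 24/666 = 8.6486 V; V_C = 240 × 52/666 = 18.739 V.
P_out = V_A I_A + V_B I_B + V_C I_C = 69.910×2.39 + 8.6486×1.47 + 18.739×4.90 = 167.08 + 12.714 + 91.820 = 271.62 W.
Ideal ⇒ P_in = P_out, so I_p = P_out/V_p = 271.62/240 = 1.13 A.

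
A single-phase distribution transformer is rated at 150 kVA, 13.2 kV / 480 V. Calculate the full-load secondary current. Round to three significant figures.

I_s = S/V_s = 150000/480 = 312 A.

I_s ≈ 312 A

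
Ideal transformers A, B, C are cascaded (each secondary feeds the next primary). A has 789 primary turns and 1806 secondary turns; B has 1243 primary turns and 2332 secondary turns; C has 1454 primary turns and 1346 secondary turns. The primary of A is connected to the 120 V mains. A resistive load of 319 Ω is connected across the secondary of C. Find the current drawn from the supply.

I_supply ≈ 5.94 A

After A: V = 120.00 × 1806/789 = 274.68 V.
After B: V = 274.68 × 2332/1243 = 515.32 V.
After C: V = 515.32 × 1346/1454 = 477.05 V.
I_load = 477.05/319 = 1.4954 A, so P_out = 477.05 × 1.4954 = 713.39 W.
All ideal ⇒ P_in = P_out, so I_supply = 713.39/120 = 5.94 A.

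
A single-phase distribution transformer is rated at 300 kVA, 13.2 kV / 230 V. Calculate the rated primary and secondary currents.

I_p = S/V_p = 300000/13200 = 22.7 A.
I_s = S/V_s = 300000/230 = 1300 A.

I_p ≈ 22.7 A, I_s ≈ 1300 A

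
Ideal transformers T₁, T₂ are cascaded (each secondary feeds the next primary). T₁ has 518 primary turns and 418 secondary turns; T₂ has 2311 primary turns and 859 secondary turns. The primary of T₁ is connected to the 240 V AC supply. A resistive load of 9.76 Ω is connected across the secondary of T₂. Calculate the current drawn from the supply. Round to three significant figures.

Secondary of T₁: V = 240.00 × 418/518 = 193.67 V.
Secondary of T₂: V = 193.67 × 859/2311 = 71.986 V.
I_load = 71.986/9.76 = 7.3757 A, so P_out = 71.986 × 7.3757 = 530.95 W.
All ideal ⇒ P_in = P_out, so I_supply = 530.95/240 = 2.21 A.

I_supply ≈ 2.21 A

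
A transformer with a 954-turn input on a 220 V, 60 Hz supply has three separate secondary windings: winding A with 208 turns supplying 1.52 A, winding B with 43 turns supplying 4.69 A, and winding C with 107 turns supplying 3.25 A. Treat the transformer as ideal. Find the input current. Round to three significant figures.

I_in ≈ 0.907 A

V_A = 220 × 208/954 = 47.966 V; V_B = 220 × 43/954 = 9.9161 V; V_C = 220 × 107/954 = 24.675 V.
P_out = V_A I_A + V_B I_B + V_C I_C = 47.966×1.52 + 9.9161×4.69 + 24.675×3.25 = 72.909 + 46.507 + 80.194 = 199.61 W.
Ideal ⇒ P_in = P_out, so I_in = P_out/V_in = 199.61/220 = 0.907 A.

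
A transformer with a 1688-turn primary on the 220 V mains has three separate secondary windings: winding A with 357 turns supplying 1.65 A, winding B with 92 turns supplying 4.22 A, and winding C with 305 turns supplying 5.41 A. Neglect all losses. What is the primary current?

I_p ≈ 1.56 A

V_A = 220 × 357/1688 = 46.528 V; V_B = 220 × 92/1688 = 11.991 V; V_C = 220 × 305/1688 = 39.751 V.
P_out = V_A I_A + V_B I_B + V_C I_C = 46.528×1.65 + 11.991×4.22 + 39.751×5.41 = 76.772 + 50.600 + 215.05 = 342.43 W.
Ideal ⇒ P_in = P_out, so I_p = P_out/V_p = 342.43/220 = 1.56 A.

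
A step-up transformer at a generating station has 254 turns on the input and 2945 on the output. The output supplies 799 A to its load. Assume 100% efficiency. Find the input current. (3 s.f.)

I_in ≈ 9260 A

For an ideal transformer I_in/I_out = N_out/N_in, so I_in = 799 × 2945/254 = 9260 A.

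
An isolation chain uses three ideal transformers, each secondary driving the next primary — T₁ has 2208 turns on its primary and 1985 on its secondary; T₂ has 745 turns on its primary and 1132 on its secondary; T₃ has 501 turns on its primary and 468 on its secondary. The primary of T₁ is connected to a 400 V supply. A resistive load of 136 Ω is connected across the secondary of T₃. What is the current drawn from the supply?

I_supply ≈ 4.79 A

Secondary of T₁: V = 400.00 × 1985/2208 = 359.60 V.
Secondary of T₂: V = 359.60 × 1132/745 = 546.40 V.
Secondary of T₃: V = 546.40 × 468/501 = 510.41 V.
I_load = 510.41/136 = 3.7530 A, so P_out = 510.41 × 3.7530 = 1915.6 W.
All ideal ⇒ P_in = P_out, so I_supply = 1915.6/400 = 4.79 A.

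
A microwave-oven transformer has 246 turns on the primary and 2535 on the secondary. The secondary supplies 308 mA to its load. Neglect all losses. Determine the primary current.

For an ideal transformer I_p/I_s = N_s/N_p, so I_p = 0.308 × 2535/246 = 3.17 A.

I_p ≈ 3.17 A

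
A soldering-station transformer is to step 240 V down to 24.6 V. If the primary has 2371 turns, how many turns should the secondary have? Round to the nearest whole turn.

N_s/N_p = V_s/V_p, so N_s = 2371 × 24.6/240 = 243.0 ≈ 243 turns.

N_s = 243 turns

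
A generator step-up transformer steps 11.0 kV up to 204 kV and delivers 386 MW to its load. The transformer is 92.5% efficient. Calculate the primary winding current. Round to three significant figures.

I_p ≈ 37900 A

P_in = P_out/η = 3.86×10^8/0.925 = 4.1730×10^8 W.
I_p = P_in/V_p = 4.1730×10^8/11000 = 37900 A.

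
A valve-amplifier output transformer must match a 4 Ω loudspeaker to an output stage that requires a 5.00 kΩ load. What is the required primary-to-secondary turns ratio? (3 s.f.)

Z_p/Z_s = (N_p/N_s)², so N_p/N_s = √(5000/4) = √1250 = 35.4.

N_p/N_s ≈ 35.4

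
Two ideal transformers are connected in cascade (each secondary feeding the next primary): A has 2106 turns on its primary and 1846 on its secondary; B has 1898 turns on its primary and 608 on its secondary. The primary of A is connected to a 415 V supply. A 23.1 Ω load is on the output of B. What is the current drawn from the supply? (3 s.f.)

Secondary of A: V = 415.00 × 1846/2106 = 363.77 V.
Secondary of B: V = 363.77 × 608/1898 = 116.53 V.
I_load = 116.53/23.1 = 5.0445 A, so P_out = 116.53 × 5.0445 = 587.82 W.
All ideal ⇒ P_in = P_out, so I_supply = 587.82/415 = 1.42 A.

I_supply ≈ 1.42 A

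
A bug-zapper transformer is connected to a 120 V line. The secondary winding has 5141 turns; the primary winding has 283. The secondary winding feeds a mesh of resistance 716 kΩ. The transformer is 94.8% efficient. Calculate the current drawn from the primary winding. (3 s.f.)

I_p ≈ 0.0583 A

V_s = 120 × 5141/283 = 2179.9 V.
I_s = V_s/R = 2179.9/716000 = 0.0030446 A.
P_out = V_s I_s = 2179.9 × 0.0030446 = 6.6370 W.
P_in = P_out/η = 6.6370/0.948 = 7.0011 W.
I_p = P_in/V_p = 7.0011/120 = 0.0583 A.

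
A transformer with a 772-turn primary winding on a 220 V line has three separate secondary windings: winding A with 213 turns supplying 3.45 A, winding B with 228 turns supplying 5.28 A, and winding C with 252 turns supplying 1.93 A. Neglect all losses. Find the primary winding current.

V_A = 220 × 213/772 = 60.699 V; V_B = 220 × 228/772 = 64.974 V; V_C = 220 × 252/772 = 71.813 V.
P_out = V_A I_A + V_B I_B + V_C I_C = 60.699×3.45 + 64.974×5.28 + 71.813×1.93 = 209.41 + 343.06 + 138.60 = 691.08 W.
Ideal ⇒ P_in = P_out, so I_p = P_out/V_p = 691.08/220 = 3.14 A.

I_p ≈ 3.14 A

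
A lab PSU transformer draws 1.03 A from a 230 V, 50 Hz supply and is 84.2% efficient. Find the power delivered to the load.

P_in = V_p I_p = 230 × 1.03 = 236.90 W.
P_out = η P_in = 0.842 × 236.90 = 199 W.

P_out ≈ 199 W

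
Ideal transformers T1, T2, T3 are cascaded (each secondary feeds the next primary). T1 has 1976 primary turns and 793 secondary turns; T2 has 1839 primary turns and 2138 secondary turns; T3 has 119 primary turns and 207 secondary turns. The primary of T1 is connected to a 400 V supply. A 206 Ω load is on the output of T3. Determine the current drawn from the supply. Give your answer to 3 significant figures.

Secondary of T1: V = 400.00 × 793/1976 = 160.53 V.
Secondary of T2: V = 160.53 × 2138/1839 = 186.63 V.
Secondary of T3: V = 186.63 × 207/119 = 324.64 V.
I_load = 324.64/206 = 1.5759 A, so P_out = 324.64 × 1.5759 = 511.59 W.
All ideal ⇒ P_in = P_out, so I_supply = 511.59/400 = 1.28 A.

I_supply ≈ 1.28 A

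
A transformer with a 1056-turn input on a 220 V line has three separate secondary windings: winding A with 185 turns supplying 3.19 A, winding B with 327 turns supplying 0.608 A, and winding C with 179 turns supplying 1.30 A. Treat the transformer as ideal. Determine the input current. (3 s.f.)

V_A = 220 × 185/1056 = 38.542 V; V_B = 220 × 327/1056 = 68.125 V; V_C = 220 × 179/1056 = 37.292 V.
P_out = V_A I_A + V_B I_B + V_C I_C = 38.542×3.19 + 68.125×0.608 + 37.292×1.30 = 122.95 + 41.420 + 48.479 = 212.85 W.
Ideal ⇒ P_in = P_out, so I_in = P_out/V_in = 212.85/220 = 0.967 A.

I_in ≈ 0.967 A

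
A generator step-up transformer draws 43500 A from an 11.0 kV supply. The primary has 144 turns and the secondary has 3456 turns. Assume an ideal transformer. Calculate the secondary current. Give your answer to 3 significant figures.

I_s ≈ 1810 A

I_s/I_p = N_p/N_s, so I_s = 43500 × 144/3456 = 1810 A.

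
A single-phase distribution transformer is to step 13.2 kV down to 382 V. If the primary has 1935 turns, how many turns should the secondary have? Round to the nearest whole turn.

N_s = 56 turns

N_s/N_p = V_s/V_p, so N_s = 1935 × 382/13200 = 56.0 ≈ 56 turns.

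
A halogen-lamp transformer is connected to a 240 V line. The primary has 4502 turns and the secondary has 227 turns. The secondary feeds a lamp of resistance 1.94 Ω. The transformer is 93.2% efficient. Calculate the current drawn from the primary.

V_s = 240 × 227/4502 = 12.101 V.
I_s = V_s/R = 12.101/1.94 = 6.2378 A.
P_out = V_s I_s = 12.101 × 6.2378 = 75.485 W.
P_in = P_out/η = 75.485/0.932 = 80.993 W.
I_p = P_in/V_p = 80.993/240 = 0.337 A.

I_p ≈ 0.337 A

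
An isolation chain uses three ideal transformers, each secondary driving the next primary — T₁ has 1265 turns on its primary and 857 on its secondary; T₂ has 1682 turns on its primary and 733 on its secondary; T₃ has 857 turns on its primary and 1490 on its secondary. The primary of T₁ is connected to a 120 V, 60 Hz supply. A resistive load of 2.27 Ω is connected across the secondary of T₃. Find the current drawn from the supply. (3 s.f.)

Secondary of T₁: V = 120.00 × 857/1265 = 81.296 V.
Secondary of T₂: V = 81.296 × 733/1682 = 35.428 V.
Secondary of T₃: V = 35.428 × 1490/857 = 61.596 V.
I_load = 61.596/2.27 = 27.135 A, so P_out = 61.596 × 27.135 = 1671.4 W.
All ideal ⇒ P_in = P_out, so I_supply = 1671.4/120 = 13.9 A.

I_supply ≈ 13.9 A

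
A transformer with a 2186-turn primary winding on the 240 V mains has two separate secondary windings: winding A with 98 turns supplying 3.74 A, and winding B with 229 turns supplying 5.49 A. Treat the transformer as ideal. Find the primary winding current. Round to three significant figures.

I_p ≈ 0.743 A

V_A = 240 × 98/2186 = 10.759 V; V_B = 240 × 229/2186 = 25.142 V.
P_out = V_A I_A + V_B I_B = 10.759×3.74 + 25.142×5.49 = 40.240 + 138.03 = 178.27 W.
Ideal ⇒ P_in = P_out, so I_p = P_out/V_p = 178.27/240 = 0.743 A.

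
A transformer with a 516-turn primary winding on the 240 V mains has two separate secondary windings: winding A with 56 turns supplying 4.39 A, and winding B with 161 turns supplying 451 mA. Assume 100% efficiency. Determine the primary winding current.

I_p ≈ 0.617 A

V_A = 240 × 56/516 = 26.047 V; V_B = 240 × 161/516 = 74.884 V.
P_out = V_A I_A + V_B I_B = 26.047×4.39 + 74.884×0.451 = 114.34 + 33.773 = 148.12 W.
Ideal ⇒ P_in = P_out, so I_p = P_out/V_p = 148.12/240 = 0.617 A.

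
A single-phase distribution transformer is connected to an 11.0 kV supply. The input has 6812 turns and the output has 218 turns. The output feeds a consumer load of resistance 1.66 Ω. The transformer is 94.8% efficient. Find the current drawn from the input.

I_in ≈ 7.16 A

V_out = 11000 × 218/6812 = 352.03 V.
I_out = V_out/R = 352.03/1.66 = 212.06 A.
P_out = V_out I_out = 352.03 × 212.06 = 74652 W.
P_in = P_out/η = 74652/0.948 = 78747 W.
I_in = P_in/V_in = 78747/11000 = 7.16 A.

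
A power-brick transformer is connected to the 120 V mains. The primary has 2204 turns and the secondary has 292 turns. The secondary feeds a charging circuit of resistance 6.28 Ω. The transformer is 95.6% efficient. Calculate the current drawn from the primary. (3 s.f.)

I_p ≈ 0.351 A

V_s = 120 × 292/2204 = 15.898 V.
I_s = V_s/R = 15.898/6.28 = 2.5316 A.
P_out = V_s I_s = 15.898 × 2.5316 = 40.248 W.
P_in = P_out/η = 40.248/0.956 = 42.101 W.
I_p = P_in/V_p = 42.101/120 = 0.351 A.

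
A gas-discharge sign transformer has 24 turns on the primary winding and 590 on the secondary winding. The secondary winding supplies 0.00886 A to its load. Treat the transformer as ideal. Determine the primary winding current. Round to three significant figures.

I_p ≈ 0.218 A

For an ideal transformer I_p/I_s = N_s/N_p, so I_p = 0.00886 × 590/24 = 0.218 A.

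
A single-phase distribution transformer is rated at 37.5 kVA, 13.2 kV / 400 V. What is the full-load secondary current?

I_s = S/V_s = 37500/400 = 93.8 A.

I_s ≈ 93.8 A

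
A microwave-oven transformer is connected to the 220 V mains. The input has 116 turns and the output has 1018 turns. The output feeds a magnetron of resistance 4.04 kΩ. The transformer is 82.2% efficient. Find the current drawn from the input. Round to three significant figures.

V_out = 220 × 1018/116 = 1930.7 V.
I_out = V_out/R = 1930.7/4040 = 0.47789 A.
P_out = V_out I_out = 1930.7 × 0.47789 = 922.66 W.
P_in = P_out/η = 922.66/0.822 = 1122.5 W.
I_in = P_in/V_in = 1122.5/220 = 5.10 A.

I_in ≈ 5.10 A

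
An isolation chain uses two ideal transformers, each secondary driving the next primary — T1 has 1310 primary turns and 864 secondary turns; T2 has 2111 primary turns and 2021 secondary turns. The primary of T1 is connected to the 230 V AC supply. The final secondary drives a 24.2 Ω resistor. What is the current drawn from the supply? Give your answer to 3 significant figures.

I_supply ≈ 3.79 A

Secondary of T1: V = 230.00 × 864/1310 = 151.69 V.
Secondary of T2: V = 151.69 × 2021/2111 = 145.23 V.
I_load = 145.23/24.2 = 6.0011 A, so P_out = 145.23 × 6.0011 = 871.53 W.
All ideal ⇒ P_in = P_out, so I_supply = 871.53/230 = 3.79 A.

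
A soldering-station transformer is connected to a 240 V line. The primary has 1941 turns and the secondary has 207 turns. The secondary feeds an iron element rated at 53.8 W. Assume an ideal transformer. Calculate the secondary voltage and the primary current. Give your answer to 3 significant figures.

V_s ≈ 25.6 V, I_p ≈ 0.224 A

V_s = V_p × N_s/N_p = 240 × 207/1941 = 25.595 V.
I_s = P/V_s = 53.8/25.595 = 2.1020 A.
I_p = I_s × N_s/N_p = 2.1020 × 207/1941 = 0.224 A.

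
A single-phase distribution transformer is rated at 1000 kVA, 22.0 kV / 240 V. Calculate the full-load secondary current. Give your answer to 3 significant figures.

I_s = S/V_s = 1000000/240 = 4170 A.

I_s ≈ 4170 A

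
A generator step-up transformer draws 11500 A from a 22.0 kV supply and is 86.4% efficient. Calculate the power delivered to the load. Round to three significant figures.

P_in = V_p I_p = 22000 × 11500 = 2.5300×10^8 W.
P_out = η P_in = 0.864 × 2.5300×10^8 = 2.19×10^8 W.

P_out ≈ 2.19×10^8 W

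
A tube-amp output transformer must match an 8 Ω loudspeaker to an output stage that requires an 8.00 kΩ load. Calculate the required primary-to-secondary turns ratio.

N_p/N_s ≈ 31.6

Z_p/Z_s = (N_p/N_s)², so N_p/N_s = √(8000/8) = √1000 = 31.6.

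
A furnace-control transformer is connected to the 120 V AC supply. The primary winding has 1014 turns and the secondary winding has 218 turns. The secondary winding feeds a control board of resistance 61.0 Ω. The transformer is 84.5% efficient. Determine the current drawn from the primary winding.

I_p ≈ 0.108 A

V_s = 120 × 218/1014 = 25.799 V.
I_s = V_s/R = 25.799/61.0 = 0.42293 A.
P_out = V_s I_s = 25.799 × 0.42293 = 10.911 W.
P_in = P_out/η = 10.911/0.845 = 12.913 W.
I_p = P_in/V_p = 12.913/120 = 0.108 A.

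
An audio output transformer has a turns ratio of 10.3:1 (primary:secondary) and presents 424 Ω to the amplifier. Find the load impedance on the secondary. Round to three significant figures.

Z_s ≈ 4.00 Ω

Z_s = Z_p/(N_p/N_s)² = 424/10.3² = 4.00 Ω.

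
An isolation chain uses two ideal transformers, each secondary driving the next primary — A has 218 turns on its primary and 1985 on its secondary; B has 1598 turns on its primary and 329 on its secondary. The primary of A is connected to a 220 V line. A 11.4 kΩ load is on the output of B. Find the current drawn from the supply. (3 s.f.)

I_supply ≈ 0.0678 A

Secondary of A: V = 220.00 × 1985/218 = 2003.2 V.
Secondary of B: V = 2003.2 × 329/1598 = 412.43 V.
I_load = 412.43/11400 = 0.036178 A, so P_out = 412.43 × 0.036178 = 14.921 W.
All ideal ⇒ P_in = P_out, so I_supply = 14.921/220 = 0.0678 A.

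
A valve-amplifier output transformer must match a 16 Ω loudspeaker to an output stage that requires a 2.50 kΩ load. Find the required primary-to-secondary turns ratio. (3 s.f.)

Z_p/Z_s = (N_p/N_s)², so N_p/N_s = √(2500/16) = √156 = 12.5.

N_p/N_s ≈ 12.5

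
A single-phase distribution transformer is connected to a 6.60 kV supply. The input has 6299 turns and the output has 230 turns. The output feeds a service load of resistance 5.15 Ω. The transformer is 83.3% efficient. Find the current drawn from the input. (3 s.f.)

I_in ≈ 2.05 A

V_out = 6600 × 230/6299 = 240.99 V.
I_out = V_out/R = 240.99/5.15 = 46.794 A.
P_out = V_out I_out = 240.99 × 46.794 = 11277 W.
P_in = P_out/η = 11277/0.833 = 13538 W.
I_in = P_in/V_in = 13538/6600 = 2.05 A.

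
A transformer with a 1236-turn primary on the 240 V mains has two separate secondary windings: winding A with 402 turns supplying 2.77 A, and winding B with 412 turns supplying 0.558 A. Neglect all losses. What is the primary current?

V_A = 240 × 402/1236 = 78.058 V; V_B = 240 × 412/1236 = 80.000 V.
P_out = V_A I_A + V_B I_B = 78.058×2.77 + 80.000×0.558 = 216.22 + 44.640 = 260.86 W.
Ideal ⇒ P_in = P_out, so I_p = P_out/V_p = 260.86/240 = 1.09 A.

I_p ≈ 1.09 A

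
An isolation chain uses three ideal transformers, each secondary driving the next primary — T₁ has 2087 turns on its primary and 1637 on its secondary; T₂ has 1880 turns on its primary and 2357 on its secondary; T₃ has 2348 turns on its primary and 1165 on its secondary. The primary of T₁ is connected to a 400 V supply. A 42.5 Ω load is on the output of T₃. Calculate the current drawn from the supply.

I_supply ≈ 2.24 A

After T₁: V = 400.00 × 1637/2087 = 313.75 V.
After T₂: V = 313.75 × 2357/1880 = 393.36 V.
After T₃: V = 393.36 × 1165/2348 = 195.17 V.
I_load = 195.17/42.5 = 4.5923 A, so P_out = 195.17 × 4.5923 = 896.28 W.
All ideal ⇒ P_in = P_out, so I_supply = 896.28/400 = 2.24 A.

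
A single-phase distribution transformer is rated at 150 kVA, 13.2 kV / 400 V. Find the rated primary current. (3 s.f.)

I_p = S/V_p = 150000/13200 = 11.4 A.

I_p ≈ 11.4 A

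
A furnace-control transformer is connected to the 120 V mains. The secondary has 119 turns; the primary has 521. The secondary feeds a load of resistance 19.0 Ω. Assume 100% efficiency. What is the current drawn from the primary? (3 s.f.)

V_s = V_p × N_s/N_p = 120 × 119/521 = 27.409 V.
I_s = V_s/R = 27.409/19.0 = 1.4426 A.
For an ideal transformer I_p N_p = I_s N_s, so I_p = 1.4426 × 119/521 = 0.329 A.

I_p ≈ 0.329 A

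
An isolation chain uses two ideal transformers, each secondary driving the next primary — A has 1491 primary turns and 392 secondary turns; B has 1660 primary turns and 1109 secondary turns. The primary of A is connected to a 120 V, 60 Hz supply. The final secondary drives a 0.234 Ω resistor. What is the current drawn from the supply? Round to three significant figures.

Secondary of A: V = 120.00 × 392/1491 = 31.549 V.
Secondary of B: V = 31.549 × 1109/1660 = 21.077 V.
I_load = 21.077/0.234 = 90.074 A, so P_out = 21.077 × 90.074 = 1898.5 W.
All ideal ⇒ P_in = P_out, so I_supply = 1898.5/120 = 15.8 A.

I_supply ≈ 15.8 A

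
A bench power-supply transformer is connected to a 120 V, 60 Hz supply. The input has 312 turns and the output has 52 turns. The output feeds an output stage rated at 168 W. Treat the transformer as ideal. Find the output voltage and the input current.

V_out ≈ 20.0 V, I_in ≈ 1.40 A

V_out = V_in × N_out/N_in = 120 × 52/312 = 20.000 V.
I_out = P/V_out = 168/20.000 = 8.4000 A.
I_in = I_out × N_out/N_in = 8.4000 × 52/312 = 1.40 A.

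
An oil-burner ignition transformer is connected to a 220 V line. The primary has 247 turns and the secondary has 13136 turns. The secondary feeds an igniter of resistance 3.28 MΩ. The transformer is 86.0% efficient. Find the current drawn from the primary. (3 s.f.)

V_s = 220 × 13136/247 = 11700 V.
I_s = V_s/R = 11700/(3.28×10^6) = 0.0035671 A.
P_out = V_s I_s = 11700 × 0.0035671 = 41.735 W.
P_in = P_out/η = 41.735/0.860 = 48.529 W.
I_p = P_in/V_p = 48.529/220 = 0.221 A.

I_p ≈ 0.221 A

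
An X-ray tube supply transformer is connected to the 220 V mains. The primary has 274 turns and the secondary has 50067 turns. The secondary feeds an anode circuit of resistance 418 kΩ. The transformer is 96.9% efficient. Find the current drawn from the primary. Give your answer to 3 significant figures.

I_p ≈ 18.1 A

V_s = 220 × 50067/274 = 40200 V.
I_s = V_s/R = 40200/418000 = 0.096172 A.
P_out = V_s I_s = 40200 × 0.096172 = 3866.1 W.
P_in = P_out/η = 3866.1/0.969 = 3989.8 W.
I_p = P_in/V_p = 3989.8/220 = 18.1 A.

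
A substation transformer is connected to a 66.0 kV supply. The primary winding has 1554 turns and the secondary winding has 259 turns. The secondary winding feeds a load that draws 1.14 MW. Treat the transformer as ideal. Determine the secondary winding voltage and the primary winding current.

V_s ≈ 11000 V, I_p ≈ 17.3 A

V_s = V_p × N_s/N_p = 66000 × 259/1554 = 11000 V.
I_s = P/V_s = 1.14×10^6/11000 = 103.64 A.
I_p = I_s × N_s/N_p = 103.64 × 259/1554 = 17.3 A.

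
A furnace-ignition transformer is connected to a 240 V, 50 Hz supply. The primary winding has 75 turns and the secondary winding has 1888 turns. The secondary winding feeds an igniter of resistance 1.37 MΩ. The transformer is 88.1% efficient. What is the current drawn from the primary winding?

V_s = 240 × 1888/75 = 6041.6 V.
I_s = V_s/R = 6041.6/(1.37×10^6) = 0.0044099 A.
P_out = V_s I_s = 6041.6 × 0.0044099 = 26.643 W.
P_in = P_out/η = 26.643/0.881 = 30.242 W.
I_p = P_in/V_p = 30.242/240 = 0.126 A.

I_p ≈ 0.126 A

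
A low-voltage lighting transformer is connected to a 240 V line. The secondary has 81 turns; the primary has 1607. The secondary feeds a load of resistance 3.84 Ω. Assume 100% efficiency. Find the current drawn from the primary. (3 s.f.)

I_p ≈ 0.159 A

V_s = V_p × N_s/N_p = 240 × 81/1607 = 12.097 V.
I_s = V_s/R = 12.097/3.84 = 3.1503 A.
For an ideal transformer I_p N_p = I_s N_s, so I_p = 3.1503 × 81/1607 = 0.159 A.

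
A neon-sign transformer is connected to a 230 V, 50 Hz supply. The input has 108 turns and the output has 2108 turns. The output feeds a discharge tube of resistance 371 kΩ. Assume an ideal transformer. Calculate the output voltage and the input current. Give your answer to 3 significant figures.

V_out = V_in × N_out/N_in = 230 × 2108/108 = 4489.3 V.
I_out = V_out/R = 4489.3/371000 = 0.012100 A.
I_in = I_out × N_out/N_in = 0.012100 × 2108/108 = 0.236 A.

V_out ≈ 4490 V, I_in ≈ 0.236 A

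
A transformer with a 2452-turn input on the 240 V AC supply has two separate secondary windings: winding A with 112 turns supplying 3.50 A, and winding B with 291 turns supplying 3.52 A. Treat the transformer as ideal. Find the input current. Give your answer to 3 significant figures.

I_in ≈ 0.578 A

V_A = 240 × 112/2452 = 10.962 V; V_B = 240 × 291/2452 = 28.483 V.
P_out = V_A I_A + V_B I_B = 10.962×3.50 + 28.483×3.52 = 38.369 + 100.26 = 138.63 W.
Ideal ⇒ P_in = P_out, so I_in = P_out/V_in = 138.63/240 = 0.578 A.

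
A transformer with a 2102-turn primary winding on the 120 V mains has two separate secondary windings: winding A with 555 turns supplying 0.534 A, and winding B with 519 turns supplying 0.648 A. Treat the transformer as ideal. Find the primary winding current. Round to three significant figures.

V_A = 120 × 555/2102 = 31.684 V; V_B = 120 × 519/2102 = 29.629 V.
P_out = V_A I_A + V_B I_B = 31.684×0.534 + 29.629×0.648 = 16.919 + 19.200 = 36.119 W.
Ideal ⇒ P_in = P_out, so I_p = P_out/V_p = 36.119/120 = 0.301 A.

I_p ≈ 0.301 A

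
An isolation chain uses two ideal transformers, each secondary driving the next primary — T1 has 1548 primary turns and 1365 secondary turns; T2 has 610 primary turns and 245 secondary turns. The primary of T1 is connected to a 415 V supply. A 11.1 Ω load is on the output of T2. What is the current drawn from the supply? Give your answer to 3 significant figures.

Secondary of T1: V = 415.00 × 1365/1548 = 365.94 V.
Secondary of T2: V = 365.94 × 245/610 = 146.98 V.
I_load = 146.98/11.1 = 13.241 A, so P_out = 146.98 × 13.241 = 1946.1 W.
All ideal ⇒ P_in = P_out, so I_supply = 1946.1/415 = 4.69 A.

I_supply ≈ 4.69 A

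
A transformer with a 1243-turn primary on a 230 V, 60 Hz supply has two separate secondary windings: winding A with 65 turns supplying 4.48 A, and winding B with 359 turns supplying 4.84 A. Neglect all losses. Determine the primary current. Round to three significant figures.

V_A = 230 × 65/1243 = 12.027 V; V_B = 230 × 359/1243 = 66.428 V.
P_out = V_A I_A + V_B I_B = 12.027×4.48 + 66.428×4.84 = 53.883 + 321.51 = 375.39 W.
Ideal ⇒ P_in = P_out, so I_p = P_out/V_p = 375.39/230 = 1.63 A.

I_p ≈ 1.63 A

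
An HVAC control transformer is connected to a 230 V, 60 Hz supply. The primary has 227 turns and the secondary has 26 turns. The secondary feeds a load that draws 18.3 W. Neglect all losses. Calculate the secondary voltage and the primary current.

V_s ≈ 26.3 V, I_p ≈ 0.0796 A

V_s = V_p × N_s/N_p = 230 × 26/227 = 26.344 V.
I_s = P/V_s = 18.3/26.344 = 0.69467 A.
I_p = I_s × N_s/N_p = 0.69467 × 26/227 = 0.0796 A.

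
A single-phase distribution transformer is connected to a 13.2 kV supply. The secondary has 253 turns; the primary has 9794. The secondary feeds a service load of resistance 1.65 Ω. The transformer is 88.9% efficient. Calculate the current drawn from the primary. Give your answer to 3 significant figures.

V_s = 13200 × 253/9794 = 340.98 V.
I_s = V_s/R = 340.98/1.65 = 206.66 A.
P_out = V_s I_s = 340.98 × 206.66 = 70467 W.
P_in = P_out/η = 70467/0.889 = 79265 W.
I_p = P_in/V_p = 79265/13200 = 6.00 A.

I_p ≈ 6.00 A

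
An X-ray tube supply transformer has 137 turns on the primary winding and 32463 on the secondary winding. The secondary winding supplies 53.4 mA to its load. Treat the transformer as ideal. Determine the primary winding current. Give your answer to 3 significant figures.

I_p ≈ 12.7 A

For an ideal transformer I_p/I_s = N_s/N_p, so I_p = 0.0534 × 32463/137 = 12.7 A.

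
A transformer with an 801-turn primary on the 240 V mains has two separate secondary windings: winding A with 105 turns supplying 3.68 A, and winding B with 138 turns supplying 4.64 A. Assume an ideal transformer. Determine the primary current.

I_p ≈ 1.28 A

V_A = 240 × 105/801 = 31.461 V; V_B = 240 × 138/801 = 41.348 V.
P_out = V_A I_A + V_B I_B = 31.461×3.68 + 41.348×4.64 = 115.78 + 191.86 = 307.63 W.
Ideal ⇒ P_in = P_out, so I_p = P_out/V_p = 307.63/240 = 1.28 A.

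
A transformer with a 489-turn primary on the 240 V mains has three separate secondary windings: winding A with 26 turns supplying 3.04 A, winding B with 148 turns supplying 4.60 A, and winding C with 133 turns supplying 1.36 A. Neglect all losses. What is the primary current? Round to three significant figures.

V_A = 240 × 26/489 = 12.761 V; V_B = 240 × 148/489 = 72.638 V; V_C = 240 × 133/489 = 65.276 V.
P_out = V_A I_A + V_B I_B + V_C I_C = 12.761×3.04 + 72.638×4.60 + 65.276×1.36 = 38.793 + 334.13 + 88.775 = 461.70 W.
Ideal ⇒ P_in = P_out, so I_p = P_out/V_p = 461.70/240 = 1.92 A.

I_p ≈ 1.92 A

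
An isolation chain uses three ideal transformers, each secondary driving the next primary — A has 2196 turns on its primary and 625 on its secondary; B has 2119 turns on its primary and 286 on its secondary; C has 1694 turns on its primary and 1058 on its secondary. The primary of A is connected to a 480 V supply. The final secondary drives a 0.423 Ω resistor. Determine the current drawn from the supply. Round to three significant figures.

After A: V = 480.00 × 625/2196 = 136.61 V.
After B: V = 136.61 × 286/2119 = 18.438 V.
After C: V = 18.438 × 1058/1694 = 11.516 V.
I_load = 11.516/0.423 = 27.224 A, so P_out = 11.516 × 27.224 = 313.51 W.
All ideal ⇒ P_in = P_out, so I_supply = 313.51/480 = 0.653 A.

I_supply ≈ 0.653 A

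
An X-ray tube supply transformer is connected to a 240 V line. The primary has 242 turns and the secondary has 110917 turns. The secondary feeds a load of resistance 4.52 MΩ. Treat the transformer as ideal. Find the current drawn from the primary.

I_p ≈ 11.2 A

V_s = V_p × N_s/N_p = 240 × 110917/242 = 110000 V.
I_s = V_s/R = 110000/(4.52×10^6) = 0.024336 A.
For an ideal transformer I_p N_p = I_s N_s, so I_p = 0.024336 × 110917/242 = 11.2 A.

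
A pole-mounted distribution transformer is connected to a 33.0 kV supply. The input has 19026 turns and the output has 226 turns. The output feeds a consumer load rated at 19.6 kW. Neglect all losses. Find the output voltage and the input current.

V_out ≈ 392 V, I_in ≈ 0.594 A

V_out = V_in × N_out/N_in = 33000 × 226/19026 = 391.99 V.
I_out = P/V_out = 19600/391.99 = 50.001 A.
I_in = I_out × N_out/N_in = 50.001 × 226/19026 = 0.594 A.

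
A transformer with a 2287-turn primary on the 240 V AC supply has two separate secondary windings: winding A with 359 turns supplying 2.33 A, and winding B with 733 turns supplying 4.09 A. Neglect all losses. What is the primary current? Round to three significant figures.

I_p ≈ 1.68 A

V_A = 240 × 359/2287 = 37.674 V; V_B = 240 × 733/2287 = 76.922 V.
P_out = V_A I_A + V_B I_B = 37.674×2.33 + 76.922×4.09 = 87.780 + 314.61 = 402.39 W.
Ideal ⇒ P_in = P_out, so I_p = P_out/V_p = 402.39/240 = 1.68 A.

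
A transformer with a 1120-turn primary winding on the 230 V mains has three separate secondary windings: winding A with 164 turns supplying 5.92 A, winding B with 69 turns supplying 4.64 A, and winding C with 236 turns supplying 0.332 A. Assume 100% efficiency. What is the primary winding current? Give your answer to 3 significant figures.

V_A = 230 × 164/1120 = 33.679 V; V_B = 230 × 69/1120 = 14.170 V; V_C = 230 × 236/1120 = 48.464 V.
P_out = V_A I_A + V_B I_B + V_C I_C = 33.679×5.92 + 14.170×4.64 + 48.464×0.332 = 199.38 + 65.747 + 16.090 = 281.21 W.
Ideal ⇒ P_in = P_out, so I_p = P_out/V_p = 281.21/230 = 1.22 A.

I_p ≈ 1.22 A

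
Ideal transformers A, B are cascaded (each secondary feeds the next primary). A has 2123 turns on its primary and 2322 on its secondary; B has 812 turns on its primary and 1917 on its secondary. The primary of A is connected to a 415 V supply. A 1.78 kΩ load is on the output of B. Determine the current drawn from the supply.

I_supply ≈ 1.55 A

After A: V = 415.00 × 2322/2123 = 453.90 V.
After B: V = 453.90 × 1917/812 = 1071.6 V.
I_load = 1071.6/1780 = 0.60201 A, so P_out = 1071.6 × 0.60201 = 645.11 W.
All ideal ⇒ P_in = P_out, so I_supply = 645.11/415 = 1.55 A.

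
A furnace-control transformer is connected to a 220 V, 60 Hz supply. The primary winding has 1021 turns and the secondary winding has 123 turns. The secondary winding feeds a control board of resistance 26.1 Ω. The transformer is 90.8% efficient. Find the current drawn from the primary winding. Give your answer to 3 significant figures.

V_s = 220 × 123/1021 = 26.503 V.
I_s = V_s/R = 26.503/26.1 = 1.0155 A.
P_out = V_s I_s = 26.503 × 1.0155 = 26.913 W.
P_in = P_out/η = 26.913/0.908 = 29.640 W.
I_p = P_in/V_p = 29.640/220 = 0.135 A.

I_p ≈ 0.135 A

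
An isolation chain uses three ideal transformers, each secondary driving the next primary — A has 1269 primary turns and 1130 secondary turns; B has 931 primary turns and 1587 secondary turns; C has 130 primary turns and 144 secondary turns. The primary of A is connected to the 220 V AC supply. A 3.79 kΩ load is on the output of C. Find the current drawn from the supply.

Secondary of A: V = 220.00 × 1130/1269 = 195.90 V.
Secondary of B: V = 195.90 × 1587/931 = 333.94 V.
Secondary of C: V = 333.94 × 144/130 = 369.90 V.
I_load = 369.90/3790 = 0.097599 A, so P_out = 369.90 × 0.097599 = 36.102 W.
All ideal ⇒ P_in = P_out, so I_supply = 36.102/220 = 0.164 A.

I_supply ≈ 0.164 A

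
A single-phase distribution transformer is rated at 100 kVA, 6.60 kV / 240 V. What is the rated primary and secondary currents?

I_p ≈ 15.2 A, I_s ≈ 417 A

I_p = S/V_p = 100000/6600 = 15.2 A.
I_s = S/V_s = 100000/240 = 417 A.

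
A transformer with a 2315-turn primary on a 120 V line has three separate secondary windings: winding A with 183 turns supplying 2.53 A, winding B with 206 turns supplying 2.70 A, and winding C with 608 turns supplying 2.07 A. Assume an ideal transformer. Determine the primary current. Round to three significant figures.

V_A = 120 × 183/2315 = 9.4860 V; V_B = 120 × 206/2315 = 10.678 V; V_C = 120 × 608/2315 = 31.516 V.
P_out = V_A I_A + V_B I_B + V_C I_C = 9.4860×2.53 + 10.678×2.70 + 31.516×2.07 = 23.999 + 28.831 + 65.239 = 118.07 W.
Ideal ⇒ P_in = P_out, so I_p = P_out/V_p = 118.07/120 = 0.984 A.

I_p ≈ 0.984 A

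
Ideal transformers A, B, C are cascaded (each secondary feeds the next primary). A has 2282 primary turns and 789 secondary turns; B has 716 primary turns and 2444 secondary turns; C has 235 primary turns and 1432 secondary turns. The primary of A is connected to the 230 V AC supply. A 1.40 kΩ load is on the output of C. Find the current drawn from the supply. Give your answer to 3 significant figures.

I_supply ≈ 8.50 A

Secondary of A: V = 230.00 × 789/2282 = 79.522 V.
Secondary of B: V = 79.522 × 2444/716 = 271.44 V.
Secondary of C: V = 271.44 × 1432/235 = 1654.1 V.
I_load = 1654.1/1400 = 1.1815 A, so P_out = 1654.1 × 1.1815 = 1954.2 W.
All ideal ⇒ P_in = P_out, so I_supply = 1954.2/230 = 8.50 A.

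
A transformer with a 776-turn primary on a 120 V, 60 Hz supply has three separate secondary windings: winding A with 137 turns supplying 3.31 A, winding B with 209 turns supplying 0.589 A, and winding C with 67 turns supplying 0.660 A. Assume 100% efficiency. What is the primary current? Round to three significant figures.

I_p ≈ 0.800 A

V_A = 120 × 137/776 = 21.186 V; V_B = 120 × 209/776 = 32.320 V; V_C = 120 × 67/776 = 10.361 V.
P_out = V_A I_A + V_B I_B + V_C I_C = 21.186×3.31 + 32.320×0.589 + 10.361×0.660 = 70.124 + 19.036 + 6.8381 = 95.999 W.
Ideal ⇒ P_in = P_out, so I_p = P_out/V_p = 95.999/120 = 0.800 A.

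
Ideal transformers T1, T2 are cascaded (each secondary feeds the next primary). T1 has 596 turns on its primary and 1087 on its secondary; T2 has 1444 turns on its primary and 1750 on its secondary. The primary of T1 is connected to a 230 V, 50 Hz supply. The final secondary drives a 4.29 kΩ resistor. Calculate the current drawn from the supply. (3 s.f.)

After T1: V = 230.00 × 1087/596 = 419.48 V.
After T2: V = 419.48 × 1750/1444 = 508.37 V.
I_load = 508.37/4290 = 0.11850 A, so P_out = 508.37 × 0.11850 = 60.243 W.
All ideal ⇒ P_in = P_out, so I_supply = 60.243/230 = 0.262 A.

I_supply ≈ 0.262 A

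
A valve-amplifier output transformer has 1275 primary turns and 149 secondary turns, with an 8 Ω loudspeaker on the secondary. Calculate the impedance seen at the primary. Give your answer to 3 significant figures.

Z_p ≈ 586 Ω

Z_p = (N_p/N_s)² × Z_s = (1275/149)² × 8 = 586 Ω.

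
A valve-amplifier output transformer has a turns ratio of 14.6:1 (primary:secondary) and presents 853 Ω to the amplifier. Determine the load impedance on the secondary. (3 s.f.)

Z_s ≈ 4.00 Ω

Z_s = Z_p/(N_p/N_s)² = 853/14.6² = 4.00 Ω.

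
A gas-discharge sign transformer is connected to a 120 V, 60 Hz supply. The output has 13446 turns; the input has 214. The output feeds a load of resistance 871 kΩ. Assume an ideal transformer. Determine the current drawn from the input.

I_in ≈ 0.544 A

V_out = V_in × N_out/N_in = 120 × 13446/214 = 7539.8 V.
I_out = V_out/R = 7539.8/871000 = 0.0086565 A.
For an ideal transformer I_in N_in = I_out N_out, so I_in = 0.0086565 × 13446/214 = 0.544 A.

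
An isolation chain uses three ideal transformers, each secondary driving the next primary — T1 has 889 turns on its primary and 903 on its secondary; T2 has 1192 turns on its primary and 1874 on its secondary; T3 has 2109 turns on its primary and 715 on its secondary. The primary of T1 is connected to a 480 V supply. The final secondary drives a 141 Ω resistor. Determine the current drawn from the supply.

After T1: V = 480.00 × 903/889 = 487.56 V.
After T2: V = 487.56 × 1874/1192 = 766.51 V.
After T3: V = 766.51 × 715/2109 = 259.87 V.
I_load = 259.87/141 = 1.8430 A, so P_out = 259.87 × 1.8430 = 478.94 W.
All ideal ⇒ P_in = P_out, so I_supply = 478.94/480 = 0.998 A.

I_supply ≈ 0.998 A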